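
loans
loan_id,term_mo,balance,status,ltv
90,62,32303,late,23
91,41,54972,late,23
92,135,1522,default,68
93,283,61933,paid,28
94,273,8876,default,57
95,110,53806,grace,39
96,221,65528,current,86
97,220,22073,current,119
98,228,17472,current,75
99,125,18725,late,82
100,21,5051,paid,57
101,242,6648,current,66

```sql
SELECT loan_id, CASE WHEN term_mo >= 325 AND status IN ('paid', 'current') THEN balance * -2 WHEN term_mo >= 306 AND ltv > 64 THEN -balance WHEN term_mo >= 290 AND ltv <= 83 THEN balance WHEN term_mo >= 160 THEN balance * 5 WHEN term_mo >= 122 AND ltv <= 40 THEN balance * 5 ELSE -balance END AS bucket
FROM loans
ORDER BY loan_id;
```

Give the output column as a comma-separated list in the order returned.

loan_id=90: ELSE → -32303
loan_id=91: ELSE → -54972
loan_id=92: ELSE → -1522
loan_id=93: term_mo >= 160 → 309665
loan_id=94: term_mo >= 160 → 44380
loan_id=95: ELSE → -53806
loan_id=96: term_mo >= 160 → 327640
loan_id=97: term_mo >= 160 → 110365
loan_id=98: term_mo >= 160 → 87360
loan_id=99: ELSE → -18725
loan_id=100: ELSE → -5051
loan_id=101: term_mo >= 160 → 33240

-32303, -54972, -1522, 309665, 44380, -53806, 327640, 110365, 87360, -18725, -5051, 33240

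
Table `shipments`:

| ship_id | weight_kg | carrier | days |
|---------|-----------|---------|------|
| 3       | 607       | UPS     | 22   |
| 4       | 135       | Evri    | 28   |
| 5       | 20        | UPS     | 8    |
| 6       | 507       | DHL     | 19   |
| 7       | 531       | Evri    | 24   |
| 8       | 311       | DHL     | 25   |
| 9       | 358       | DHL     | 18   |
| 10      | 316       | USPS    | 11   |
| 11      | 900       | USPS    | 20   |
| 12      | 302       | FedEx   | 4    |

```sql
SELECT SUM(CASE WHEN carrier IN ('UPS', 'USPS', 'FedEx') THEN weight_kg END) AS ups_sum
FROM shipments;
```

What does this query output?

2145

ship_id=3: ✓ → 607
ship_id=4: ✗
ship_id=5: ✓ → 20
ship_id=6: ✗
ship_id=7: ✗
ship_id=8: ✗
ship_id=9: ✗
ship_id=10: ✓ → 316
ship_id=11: ✓ → 900
ship_id=12: ✓ → 302
ups_sum = 607 + 20 + 316 + 900 + 302 = 2145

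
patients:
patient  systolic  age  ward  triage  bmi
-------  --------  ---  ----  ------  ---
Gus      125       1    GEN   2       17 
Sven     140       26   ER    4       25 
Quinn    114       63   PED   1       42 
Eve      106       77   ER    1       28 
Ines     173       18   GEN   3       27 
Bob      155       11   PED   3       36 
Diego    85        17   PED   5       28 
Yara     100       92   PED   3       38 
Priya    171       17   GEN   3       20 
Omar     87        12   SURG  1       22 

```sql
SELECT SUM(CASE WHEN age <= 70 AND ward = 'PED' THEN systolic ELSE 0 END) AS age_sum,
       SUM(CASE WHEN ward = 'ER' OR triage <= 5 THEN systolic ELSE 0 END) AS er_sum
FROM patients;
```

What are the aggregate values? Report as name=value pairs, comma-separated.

age_sum=354, er_sum=1256

[age_sum: age <= 70 AND ward = 'PED']
patient=Gus: ✗
patient=Sven: ✗
patient=Quinn: ✓ → 114
patient=Eve: ✗
patient=Ines: ✗
patient=Bob: ✓ → 155
patient=Diego: ✓ → 85
patient=Yara: ✗
patient=Priya: ✗
patient=Omar: ✗
age_sum = 114 + 155 + 85 = 354
—
[er_sum: ward = 'ER' OR triage <= 5]
patient=Gus: ✓ → 125
patient=Sven: ✓ → 140
patient=Quinn: ✓ → 114
patient=Eve: ✓ → 106
patient=Ines: ✓ → 173
patient=Bob: ✓ → 155
patient=Diego: ✓ → 85
patient=Yara: ✓ → 100
patient=Priya: ✓ → 171
patient=Omar: ✓ → 87
er_sum = 125 + 140 + 114 + 106 + 173 + 155 + 85 + 100 + 171 + 87 = 1256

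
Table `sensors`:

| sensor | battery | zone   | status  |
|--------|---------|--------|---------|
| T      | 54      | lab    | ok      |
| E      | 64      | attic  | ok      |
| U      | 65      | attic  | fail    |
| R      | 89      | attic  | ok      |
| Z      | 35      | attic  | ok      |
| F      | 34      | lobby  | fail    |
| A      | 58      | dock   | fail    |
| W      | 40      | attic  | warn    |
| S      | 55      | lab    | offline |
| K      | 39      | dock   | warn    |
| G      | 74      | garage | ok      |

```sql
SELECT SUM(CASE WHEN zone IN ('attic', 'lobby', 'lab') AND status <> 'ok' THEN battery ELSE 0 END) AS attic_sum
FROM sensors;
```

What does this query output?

sensor=T: ✗
sensor=E: ✗
sensor=U: ✓ → 65
sensor=R: ✗
sensor=Z: ✗
sensor=F: ✓ → 34
sensor=A: ✗
sensor=W: ✓ → 40
sensor=S: ✓ → 55
sensor=K: ✗
sensor=G: ✗
attic_sum = 65 + 34 + 40 + 55 = 194

194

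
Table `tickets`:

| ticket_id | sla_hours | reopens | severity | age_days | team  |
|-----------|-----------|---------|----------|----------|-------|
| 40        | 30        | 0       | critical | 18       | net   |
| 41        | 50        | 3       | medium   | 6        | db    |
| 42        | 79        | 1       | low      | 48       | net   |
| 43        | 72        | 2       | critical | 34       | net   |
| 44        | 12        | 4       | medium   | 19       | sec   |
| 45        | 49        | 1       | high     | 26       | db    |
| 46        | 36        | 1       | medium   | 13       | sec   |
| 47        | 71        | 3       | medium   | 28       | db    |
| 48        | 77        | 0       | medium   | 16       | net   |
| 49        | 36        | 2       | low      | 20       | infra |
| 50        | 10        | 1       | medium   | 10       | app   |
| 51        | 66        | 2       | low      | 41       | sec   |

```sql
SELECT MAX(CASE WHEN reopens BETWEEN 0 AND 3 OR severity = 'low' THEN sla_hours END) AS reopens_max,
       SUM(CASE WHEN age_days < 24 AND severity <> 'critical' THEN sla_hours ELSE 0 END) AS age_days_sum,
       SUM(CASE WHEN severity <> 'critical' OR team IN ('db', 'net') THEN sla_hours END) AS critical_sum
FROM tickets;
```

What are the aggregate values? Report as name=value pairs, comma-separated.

[reopens_max: reopens BETWEEN 0 AND 3 OR severity = 'low']
ticket_id=40: ✓ → 30
ticket_id=41: ✓ → 50
ticket_id=42: ✓ → 79
ticket_id=43: ✓ → 72
ticket_id=44: ✗
ticket_id=45: ✓ → 49
ticket_id=46: ✓ → 36
ticket_id=47: ✓ → 71
ticket_id=48: ✓ → 77
ticket_id=49: ✓ → 36
ticket_id=50: ✓ → 10
ticket_id=51: ✓ → 66
reopens_max = MAX(30, 50, 79, 72, 49, 36, 71, 77, 36, 10, 66) = 79
—
[age_days_sum: age_days < 24 AND severity <> 'critical']
ticket_id=40: ✗
ticket_id=41: ✓ → 50
ticket_id=42: ✗
ticket_id=43: ✗
ticket_id=44: ✓ → 12
ticket_id=45: ✗
ticket_id=46: ✓ → 36
ticket_id=47: ✗
ticket_id=48: ✓ → 77
ticket_id=49: ✓ → 36
ticket_id=50: ✓ → 10
ticket_id=51: ✗
age_days_sum = 50 + 12 + 36 + 77 + 36 + 10 = 221
—
[critical_sum: severity <> 'critical' OR team IN ('db', 'net')]
ticket_id=40: ✓ → 30
ticket_id=41: ✓ → 50
ticket_id=42: ✓ → 79
ticket_id=43: ✓ → 72
ticket_id=44: ✓ → 12
ticket_id=45: ✓ → 49
ticket_id=46: ✓ → 36
ticket_id=47: ✓ → 71
ticket_id=48: ✓ → 77
ticket_id=49: ✓ → 36
ticket_id=50: ✓ → 10
ticket_id=51: ✓ → 66
critical_sum = 30 + 50 + 79 + 72 + 12 + 49 + 36 + 71 + 77 + 36 + 10 + 66 = 588

reopens_max=79, age_days_sum=221, critical_sum=588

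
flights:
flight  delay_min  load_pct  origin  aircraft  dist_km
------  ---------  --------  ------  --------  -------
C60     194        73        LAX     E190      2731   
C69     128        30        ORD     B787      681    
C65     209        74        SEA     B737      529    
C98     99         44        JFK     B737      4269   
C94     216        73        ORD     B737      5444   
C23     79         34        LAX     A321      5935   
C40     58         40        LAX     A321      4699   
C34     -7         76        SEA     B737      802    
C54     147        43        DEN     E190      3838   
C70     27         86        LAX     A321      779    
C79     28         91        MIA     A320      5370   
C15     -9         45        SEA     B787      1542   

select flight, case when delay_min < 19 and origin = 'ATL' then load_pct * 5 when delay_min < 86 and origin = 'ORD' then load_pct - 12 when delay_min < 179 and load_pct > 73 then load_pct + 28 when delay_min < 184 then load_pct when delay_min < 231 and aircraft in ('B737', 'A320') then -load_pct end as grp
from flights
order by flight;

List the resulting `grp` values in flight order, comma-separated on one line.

flight=C15: delay_min < 184 → 45
flight=C23: delay_min < 184 → 34
flight=C34: delay_min < 179 and load_pct > 73 → 104
flight=C40: delay_min < 184 → 40
flight=C54: delay_min < 184 → 43
flight=C60: (no match → NULL) → NULL
flight=C65: delay_min < 231 and aircraft in ('B737', 'A320') → -74
flight=C69: delay_min < 184 → 30
flight=C70: delay_min < 179 and load_pct > 73 → 114
flight=C79: delay_min < 179 and load_pct > 73 → 119
flight=C94: delay_min < 231 and aircraft in ('B737', 'A320') → -73
flight=C98: delay_min < 184 → 44

45, 34, 104, 40, 43, NULL, -74, 30, 114, 119, -73, 44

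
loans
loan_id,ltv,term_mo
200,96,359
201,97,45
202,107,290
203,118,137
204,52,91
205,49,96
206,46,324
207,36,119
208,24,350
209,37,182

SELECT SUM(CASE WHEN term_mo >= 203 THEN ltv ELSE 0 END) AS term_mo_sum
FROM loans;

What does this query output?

273

loan_id=200: ✓ → 96
loan_id=201: ✗
loan_id=202: ✓ → 107
loan_id=203: ✗
loan_id=204: ✗
loan_id=205: ✗
loan_id=206: ✓ → 46
loan_id=207: ✗
loan_id=208: ✓ → 24
loan_id=209: ✗
term_mo_sum = 96 + 107 + 46 + 24 = 273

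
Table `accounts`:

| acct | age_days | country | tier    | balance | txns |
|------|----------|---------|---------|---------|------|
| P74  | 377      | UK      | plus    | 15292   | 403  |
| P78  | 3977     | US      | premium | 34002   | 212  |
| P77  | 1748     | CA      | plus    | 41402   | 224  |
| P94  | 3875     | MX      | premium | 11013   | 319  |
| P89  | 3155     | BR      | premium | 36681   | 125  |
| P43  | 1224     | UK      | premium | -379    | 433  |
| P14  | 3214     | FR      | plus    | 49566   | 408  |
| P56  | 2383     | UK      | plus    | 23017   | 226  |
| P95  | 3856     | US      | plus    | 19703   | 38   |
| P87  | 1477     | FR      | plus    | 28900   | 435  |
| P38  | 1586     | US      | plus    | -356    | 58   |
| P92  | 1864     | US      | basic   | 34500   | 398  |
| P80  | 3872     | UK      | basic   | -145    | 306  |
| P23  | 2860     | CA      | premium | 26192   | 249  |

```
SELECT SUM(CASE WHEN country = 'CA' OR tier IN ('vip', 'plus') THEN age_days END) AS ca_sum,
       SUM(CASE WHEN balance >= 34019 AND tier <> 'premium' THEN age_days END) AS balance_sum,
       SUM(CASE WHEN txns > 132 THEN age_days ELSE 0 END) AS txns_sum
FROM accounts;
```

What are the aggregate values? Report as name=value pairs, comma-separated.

[ca_sum: country = 'CA' OR tier IN ('vip', 'plus')]
acct=P74: ✓ → 377
acct=P78: ✗
acct=P77: ✓ → 1748
acct=P94: ✗
acct=P89: ✗
acct=P43: ✗
acct=P14: ✓ → 3214
acct=P56: ✓ → 2383
acct=P95: ✓ → 3856
acct=P87: ✓ → 1477
acct=P38: ✓ → 1586
acct=P92: ✗
acct=P80: ✗
acct=P23: ✓ → 2860
ca_sum = 377 + 1748 + 3214 + 2383 + 3856 + 1477 + 1586 + 2860 = 17501
—
[balance_sum: balance >= 34019 AND tier <> 'premium']
acct=P74: ✗
acct=P78: ✗
acct=P77: ✓ → 1748
acct=P94: ✗
acct=P89: ✗
acct=P43: ✗
acct=P14: ✓ → 3214
acct=P56: ✗
acct=P95: ✗
acct=P87: ✗
acct=P38: ✗
acct=P92: ✓ → 1864
acct=P80: ✗
acct=P23: ✗
balance_sum = 1748 + 3214 + 1864 = 6826
—
[txns_sum: txns > 132]
acct=P74: ✓ → 377
acct=P78: ✓ → 3977
acct=P77: ✓ → 1748
acct=P94: ✓ → 3875
acct=P89: ✗
acct=P43: ✓ → 1224
acct=P14: ✓ → 3214
acct=P56: ✓ → 2383
acct=P95: ✗
acct=P87: ✓ → 1477
acct=P38: ✗
acct=P92: ✓ → 1864
acct=P80: ✓ → 3872
acct=P23: ✓ → 2860
txns_sum = 377 + 3977 + 1748 + 3875 + 1224 + 3214 + 2383 + 1477 + 1864 + 3872 + 2860 = 26871

ca_sum=17501, balance_sum=6826, txns_sum=26871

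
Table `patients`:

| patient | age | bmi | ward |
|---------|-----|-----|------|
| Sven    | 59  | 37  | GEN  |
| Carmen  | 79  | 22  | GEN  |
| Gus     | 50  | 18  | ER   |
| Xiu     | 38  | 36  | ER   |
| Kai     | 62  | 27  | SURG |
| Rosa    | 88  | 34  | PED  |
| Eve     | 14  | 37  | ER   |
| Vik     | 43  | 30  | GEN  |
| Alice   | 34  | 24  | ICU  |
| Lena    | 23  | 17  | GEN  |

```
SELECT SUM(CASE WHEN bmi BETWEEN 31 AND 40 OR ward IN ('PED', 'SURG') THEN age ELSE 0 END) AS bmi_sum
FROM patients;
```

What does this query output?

261

patient=Sven: ✓ → 59
patient=Carmen: ✗
patient=Gus: ✗
patient=Xiu: ✓ → 38
patient=Kai: ✓ → 62
patient=Rosa: ✓ → 88
patient=Eve: ✓ → 14
patient=Vik: ✗
patient=Alice: ✗
patient=Lena: ✗
bmi_sum = 59 + 38 + 62 + 88 + 14 = 261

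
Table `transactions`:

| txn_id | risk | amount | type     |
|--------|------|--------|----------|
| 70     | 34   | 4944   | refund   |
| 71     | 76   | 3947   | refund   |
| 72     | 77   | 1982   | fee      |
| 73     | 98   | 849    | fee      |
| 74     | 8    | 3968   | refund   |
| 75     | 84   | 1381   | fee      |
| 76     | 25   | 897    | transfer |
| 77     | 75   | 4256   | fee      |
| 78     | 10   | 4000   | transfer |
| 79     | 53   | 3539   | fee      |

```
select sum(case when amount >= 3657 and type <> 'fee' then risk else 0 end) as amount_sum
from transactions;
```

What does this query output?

128

txn_id=70: ✓ → 34
txn_id=71: ✓ → 76
txn_id=72: ✗
txn_id=73: ✗
txn_id=74: ✓ → 8
txn_id=75: ✗
txn_id=76: ✗
txn_id=77: ✗
txn_id=78: ✓ → 10
txn_id=79: ✗
amount_sum = 34 + 76 + 8 + 10 = 128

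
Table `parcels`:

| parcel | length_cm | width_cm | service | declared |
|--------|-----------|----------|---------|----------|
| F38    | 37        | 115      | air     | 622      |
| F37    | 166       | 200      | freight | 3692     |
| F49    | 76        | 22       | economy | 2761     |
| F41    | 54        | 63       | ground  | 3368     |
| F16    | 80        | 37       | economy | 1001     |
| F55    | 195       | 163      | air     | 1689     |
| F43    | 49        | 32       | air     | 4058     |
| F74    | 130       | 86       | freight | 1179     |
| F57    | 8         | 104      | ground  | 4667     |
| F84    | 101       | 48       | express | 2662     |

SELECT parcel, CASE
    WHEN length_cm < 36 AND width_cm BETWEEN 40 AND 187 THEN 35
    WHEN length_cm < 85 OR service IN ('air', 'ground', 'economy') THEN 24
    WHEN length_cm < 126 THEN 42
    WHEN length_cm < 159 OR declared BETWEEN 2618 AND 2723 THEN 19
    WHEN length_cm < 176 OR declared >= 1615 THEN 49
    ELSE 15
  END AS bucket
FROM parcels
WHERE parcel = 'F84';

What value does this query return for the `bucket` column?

42

parcel = F84: length_cm=101, width_cm=48, service=express, declared=2662.
length_cm < 36 AND width_cm BETWEEN 40 AND 187 → false
length_cm < 85 OR service IN ('air', 'ground', 'economy') → false
length_cm < 126 → true → 42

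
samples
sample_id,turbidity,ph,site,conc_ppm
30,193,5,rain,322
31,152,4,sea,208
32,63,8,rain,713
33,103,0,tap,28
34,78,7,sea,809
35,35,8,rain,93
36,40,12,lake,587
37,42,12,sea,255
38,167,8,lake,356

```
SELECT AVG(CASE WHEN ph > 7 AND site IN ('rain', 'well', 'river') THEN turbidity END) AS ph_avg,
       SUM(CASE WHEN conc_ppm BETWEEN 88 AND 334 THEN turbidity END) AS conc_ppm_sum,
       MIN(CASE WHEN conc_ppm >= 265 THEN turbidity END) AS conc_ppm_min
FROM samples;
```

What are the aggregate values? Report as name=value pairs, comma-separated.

ph_avg=49, conc_ppm_sum=422, conc_ppm_min=40

[ph_avg: ph > 7 AND site IN ('rain', 'well', 'river')]
sample_id=30: ✗
sample_id=31: ✗
sample_id=32: ✓ → 63
sample_id=33: ✗
sample_id=34: ✗
sample_id=35: ✓ → 35
sample_id=36: ✗
sample_id=37: ✗
sample_id=38: ✗
ph_avg = (63 + 35) / 2 = 49
—
[conc_ppm_sum: conc_ppm BETWEEN 88 AND 334]
sample_id=30: ✓ → 193
sample_id=31: ✓ → 152
sample_id=32: ✗
sample_id=33: ✗
sample_id=34: ✗
sample_id=35: ✓ → 35
sample_id=36: ✗
sample_id=37: ✓ → 42
sample_id=38: ✗
conc_ppm_sum = 193 + 152 + 35 + 42 = 422
—
[conc_ppm_min: conc_ppm >= 265]
sample_id=30: ✓ → 193
sample_id=31: ✗
sample_id=32: ✓ → 63
sample_id=33: ✗
sample_id=34: ✓ → 78
sample_id=35: ✗
sample_id=36: ✓ → 40
sample_id=37: ✗
sample_id=38: ✓ → 167
conc_ppm_min = MIN(193, 63, 78, 40, 167) = 40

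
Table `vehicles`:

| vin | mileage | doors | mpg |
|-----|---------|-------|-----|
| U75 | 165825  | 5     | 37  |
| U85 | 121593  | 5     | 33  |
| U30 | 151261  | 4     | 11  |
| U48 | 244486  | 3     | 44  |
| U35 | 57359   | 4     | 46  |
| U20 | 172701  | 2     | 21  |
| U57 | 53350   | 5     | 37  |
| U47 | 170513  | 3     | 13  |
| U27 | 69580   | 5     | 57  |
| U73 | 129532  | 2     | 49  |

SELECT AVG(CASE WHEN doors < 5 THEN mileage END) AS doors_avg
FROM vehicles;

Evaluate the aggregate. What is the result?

vin=U75: ✗
vin=U85: ✗
vin=U30: ✓ → 151261
vin=U48: ✓ → 244486
vin=U35: ✓ → 57359
vin=U20: ✓ → 172701
vin=U57: ✗
vin=U47: ✓ → 170513
vin=U27: ✗
vin=U73: ✓ → 129532
doors_avg = (151261 + 244486 + 57359 + 172701 + 170513 + 129532) / 6 = 154308.6666666667

154308.6666666667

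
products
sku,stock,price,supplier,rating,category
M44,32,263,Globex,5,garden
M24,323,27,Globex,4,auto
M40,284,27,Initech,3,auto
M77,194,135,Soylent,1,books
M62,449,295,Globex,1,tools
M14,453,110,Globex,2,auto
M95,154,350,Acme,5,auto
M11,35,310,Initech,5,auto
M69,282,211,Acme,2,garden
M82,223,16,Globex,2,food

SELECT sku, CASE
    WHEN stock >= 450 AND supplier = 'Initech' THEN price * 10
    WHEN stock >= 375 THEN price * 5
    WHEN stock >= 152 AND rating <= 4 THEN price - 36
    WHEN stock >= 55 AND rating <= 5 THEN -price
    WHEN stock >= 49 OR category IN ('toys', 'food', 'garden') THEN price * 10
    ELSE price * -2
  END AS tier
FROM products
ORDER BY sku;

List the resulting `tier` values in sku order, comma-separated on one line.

sku=M11: ELSE → -620
sku=M14: stock >= 375 → 550
sku=M24: stock >= 152 AND rating <= 4 → -9
sku=M40: stock >= 152 AND rating <= 4 → -9
sku=M44: stock >= 49 OR category IN ('toys', 'food', 'garden') → 2630
sku=M62: stock >= 375 → 1475
sku=M69: stock >= 152 AND rating <= 4 → 175
sku=M77: stock >= 152 AND rating <= 4 → 99
sku=M82: stock >= 152 AND rating <= 4 → -20
sku=M95: stock >= 55 AND rating <= 5 → -350

-620, 550, -9, -9, 2630, 1475, 175, 99, -20, -350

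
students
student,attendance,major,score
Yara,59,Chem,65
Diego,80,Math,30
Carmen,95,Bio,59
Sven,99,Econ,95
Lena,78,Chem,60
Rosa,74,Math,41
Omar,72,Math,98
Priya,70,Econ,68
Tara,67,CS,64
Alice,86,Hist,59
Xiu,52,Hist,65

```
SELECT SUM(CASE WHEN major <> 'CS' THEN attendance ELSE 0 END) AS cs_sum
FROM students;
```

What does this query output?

student=Yara: ✓ → 59
student=Diego: ✓ → 80
student=Carmen: ✓ → 95
student=Sven: ✓ → 99
student=Lena: ✓ → 78
student=Rosa: ✓ → 74
student=Omar: ✓ → 72
student=Priya: ✓ → 70
student=Tara: ✗
student=Alice: ✓ → 86
student=Xiu: ✓ → 52
cs_sum = 59 + 80 + 95 + 99 + 78 + 74 + 72 + 70 + 86 + 52 = 765

765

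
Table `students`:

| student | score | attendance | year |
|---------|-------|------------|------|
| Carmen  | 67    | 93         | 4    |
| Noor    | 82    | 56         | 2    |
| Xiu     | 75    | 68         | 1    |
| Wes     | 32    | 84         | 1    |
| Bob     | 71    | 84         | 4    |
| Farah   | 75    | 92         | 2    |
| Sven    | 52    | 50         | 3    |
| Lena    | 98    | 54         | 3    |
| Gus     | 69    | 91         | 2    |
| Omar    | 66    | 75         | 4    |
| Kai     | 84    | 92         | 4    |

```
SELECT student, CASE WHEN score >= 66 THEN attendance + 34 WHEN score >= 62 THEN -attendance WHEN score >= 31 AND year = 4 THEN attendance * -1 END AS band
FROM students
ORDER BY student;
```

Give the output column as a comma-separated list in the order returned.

student=Bob: score >= 66 → 118
student=Carmen: score >= 66 → 127
student=Farah: score >= 66 → 126
student=Gus: score >= 66 → 125
student=Kai: score >= 66 → 126
student=Lena: score >= 66 → 88
student=Noor: score >= 66 → 90
student=Omar: score >= 66 → 109
student=Sven: (no match → NULL) → NULL
student=Wes: (no match → NULL) → NULL
student=Xiu: score >= 66 → 102

118, 127, 126, 125, 126, 88, 90, 109, NULL, NULL, 102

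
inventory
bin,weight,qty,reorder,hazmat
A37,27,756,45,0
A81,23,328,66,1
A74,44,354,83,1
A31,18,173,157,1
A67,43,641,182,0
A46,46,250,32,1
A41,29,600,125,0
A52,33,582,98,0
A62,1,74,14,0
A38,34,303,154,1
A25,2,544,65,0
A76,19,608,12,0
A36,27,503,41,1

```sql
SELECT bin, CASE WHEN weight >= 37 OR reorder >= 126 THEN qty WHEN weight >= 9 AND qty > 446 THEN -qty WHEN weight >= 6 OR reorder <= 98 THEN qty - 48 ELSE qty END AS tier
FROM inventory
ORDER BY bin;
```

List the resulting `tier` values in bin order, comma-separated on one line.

bin=A25: weight >= 6 OR reorder <= 98 → 496
bin=A31: weight >= 37 OR reorder >= 126 → 173
bin=A36: weight >= 9 AND qty > 446 → -503
bin=A37: weight >= 9 AND qty > 446 → -756
bin=A38: weight >= 37 OR reorder >= 126 → 303
bin=A41: weight >= 9 AND qty > 446 → -600
bin=A46: weight >= 37 OR reorder >= 126 → 250
bin=A52: weight >= 9 AND qty > 446 → -582
bin=A62: weight >= 6 OR reorder <= 98 → 26
bin=A67: weight >= 37 OR reorder >= 126 → 641
bin=A74: weight >= 37 OR reorder >= 126 → 354
bin=A76: weight >= 9 AND qty > 446 → -608
bin=A81: weight >= 6 OR reorder <= 98 → 280

496, 173, -503, -756, 303, -600, 250, -582, 26, 641, 354, -608, 280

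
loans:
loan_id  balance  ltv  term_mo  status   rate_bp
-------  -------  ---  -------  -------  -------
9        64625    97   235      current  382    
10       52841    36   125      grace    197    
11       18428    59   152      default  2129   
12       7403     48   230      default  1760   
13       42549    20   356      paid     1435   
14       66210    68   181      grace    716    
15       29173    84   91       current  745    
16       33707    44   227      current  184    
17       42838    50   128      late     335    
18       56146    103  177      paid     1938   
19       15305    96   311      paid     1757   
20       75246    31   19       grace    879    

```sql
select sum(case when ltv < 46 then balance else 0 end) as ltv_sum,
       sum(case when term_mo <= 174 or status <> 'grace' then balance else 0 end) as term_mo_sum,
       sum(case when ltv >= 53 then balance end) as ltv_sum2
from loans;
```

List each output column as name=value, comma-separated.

[ltv_sum: ltv < 46]
loan_id=9: ✗
loan_id=10: ✓ → 52841
loan_id=11: ✗
loan_id=12: ✗
loan_id=13: ✓ → 42549
loan_id=14: ✗
loan_id=15: ✗
loan_id=16: ✓ → 33707
loan_id=17: ✗
loan_id=18: ✗
loan_id=19: ✗
loan_id=20: ✓ → 75246
ltv_sum = 52841 + 42549 + 33707 + 75246 = 204343
—
[term_mo_sum: term_mo <= 174 or status <> 'grace']
loan_id=9: ✓ → 64625
loan_id=10: ✓ → 52841
loan_id=11: ✓ → 18428
loan_id=12: ✓ → 7403
loan_id=13: ✓ → 42549
loan_id=14: ✗
loan_id=15: ✓ → 29173
loan_id=16: ✓ → 33707
loan_id=17: ✓ → 42838
loan_id=18: ✓ → 56146
loan_id=19: ✓ → 15305
loan_id=20: ✓ → 75246
term_mo_sum = 64625 + 52841 + 18428 + 7403 + 42549 + 29173 + 33707 + 42838 + 56146 + 15305 + 75246 = 438261
—
[ltv_sum2: ltv >= 53]
loan_id=9: ✓ → 64625
loan_id=10: ✗
loan_id=11: ✓ → 18428
loan_id=12: ✗
loan_id=13: ✗
loan_id=14: ✓ → 66210
loan_id=15: ✓ → 29173
loan_id=16: ✗
loan_id=17: ✗
loan_id=18: ✓ → 56146
loan_id=19: ✓ → 15305
loan_id=20: ✗
ltv_sum2 = 64625 + 18428 + 66210 + 29173 + 56146 + 15305 = 249887

ltv_sum=204343, term_mo_sum=438261, ltv_sum2=249887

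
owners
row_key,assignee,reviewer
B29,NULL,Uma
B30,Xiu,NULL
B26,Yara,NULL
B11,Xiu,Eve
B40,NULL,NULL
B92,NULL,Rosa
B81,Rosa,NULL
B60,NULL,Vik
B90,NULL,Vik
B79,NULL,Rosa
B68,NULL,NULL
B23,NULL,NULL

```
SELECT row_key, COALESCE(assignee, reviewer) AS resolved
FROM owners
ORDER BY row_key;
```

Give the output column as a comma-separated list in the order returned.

Xiu, NULL, Yara, Uma, Xiu, NULL, Vik, NULL, Rosa, Rosa, Vik, Rosa

row_key=B11: assignee=Xiu → Xiu
row_key=B23: assignee=NULL, reviewer=NULL (all NULL) → NULL
row_key=B26: assignee=Yara → Yara
row_key=B29: assignee=NULL, reviewer=Uma → Uma
row_key=B30: assignee=Xiu → Xiu
row_key=B40: assignee=NULL, reviewer=NULL (all NULL) → NULL
row_key=B60: assignee=NULL, reviewer=Vik → Vik
row_key=B68: assignee=NULL, reviewer=NULL (all NULL) → NULL
row_key=B79: assignee=NULL, reviewer=Rosa → Rosa
row_key=B81: assignee=Rosa → Rosa
row_key=B90: assignee=NULL, reviewer=Vik → Vik
row_key=B92: assignee=NULL, reviewer=Rosa → Rosa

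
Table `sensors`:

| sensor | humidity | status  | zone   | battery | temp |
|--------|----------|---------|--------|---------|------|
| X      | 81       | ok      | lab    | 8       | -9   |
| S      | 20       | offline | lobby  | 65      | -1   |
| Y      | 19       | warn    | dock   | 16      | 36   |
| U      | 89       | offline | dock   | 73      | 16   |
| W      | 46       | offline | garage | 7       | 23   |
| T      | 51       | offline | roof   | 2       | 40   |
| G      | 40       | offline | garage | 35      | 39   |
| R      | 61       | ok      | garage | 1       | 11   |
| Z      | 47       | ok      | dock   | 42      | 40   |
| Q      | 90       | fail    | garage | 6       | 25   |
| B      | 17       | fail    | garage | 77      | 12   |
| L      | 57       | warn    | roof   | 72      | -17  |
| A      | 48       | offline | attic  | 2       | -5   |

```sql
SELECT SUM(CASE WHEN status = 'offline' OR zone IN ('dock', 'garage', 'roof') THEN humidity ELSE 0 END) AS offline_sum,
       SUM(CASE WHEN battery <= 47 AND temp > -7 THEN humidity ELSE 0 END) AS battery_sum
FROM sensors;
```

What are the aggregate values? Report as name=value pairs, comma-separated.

[offline_sum: status = 'offline' OR zone IN ('dock', 'garage', 'roof')]
sensor=X: ✗
sensor=S: ✓ → 20
sensor=Y: ✓ → 19
sensor=U: ✓ → 89
sensor=W: ✓ → 46
sensor=T: ✓ → 51
sensor=G: ✓ → 40
sensor=R: ✓ → 61
sensor=Z: ✓ → 47
sensor=Q: ✓ → 90
sensor=B: ✓ → 17
sensor=L: ✓ → 57
sensor=A: ✓ → 48
offline_sum = 20 + 19 + 89 + 46 + 51 + 40 + 61 + 47 + 90 + 17 + 57 + 48 = 585
—
[battery_sum: battery <= 47 AND temp > -7]
sensor=X: ✗
sensor=S: ✗
sensor=Y: ✓ → 19
sensor=U: ✗
sensor=W: ✓ → 46
sensor=T: ✓ → 51
sensor=G: ✓ → 40
sensor=R: ✓ → 61
sensor=Z: ✓ → 47
sensor=Q: ✓ → 90
sensor=B: ✗
sensor=L: ✗
sensor=A: ✓ → 48
battery_sum = 19 + 46 + 51 + 40 + 61 + 47 + 90 + 48 = 402

offline_sum=585, battery_sum=402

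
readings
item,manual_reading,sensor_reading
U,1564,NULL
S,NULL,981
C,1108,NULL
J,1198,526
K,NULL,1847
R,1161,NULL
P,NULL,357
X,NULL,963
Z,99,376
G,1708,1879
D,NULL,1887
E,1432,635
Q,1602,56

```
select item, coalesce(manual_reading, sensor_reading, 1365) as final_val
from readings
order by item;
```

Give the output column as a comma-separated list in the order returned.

item=C: manual_reading=1108 → 1108
item=D: manual_reading=NULL, sensor_reading=1887 → 1887
item=E: manual_reading=1432 → 1432
item=G: manual_reading=1708 → 1708
item=J: manual_reading=1198 → 1198
item=K: manual_reading=NULL, sensor_reading=1847 → 1847
item=P: manual_reading=NULL, sensor_reading=357 → 357
item=Q: manual_reading=1602 → 1602
item=R: manual_reading=1161 → 1161
item=S: manual_reading=NULL, sensor_reading=981 → 981
item=U: manual_reading=1564 → 1564
item=X: manual_reading=NULL, sensor_reading=963 → 963
item=Z: manual_reading=99 → 99

1108, 1887, 1432, 1708, 1198, 1847, 357, 1602, 1161, 981, 1564, 963, 99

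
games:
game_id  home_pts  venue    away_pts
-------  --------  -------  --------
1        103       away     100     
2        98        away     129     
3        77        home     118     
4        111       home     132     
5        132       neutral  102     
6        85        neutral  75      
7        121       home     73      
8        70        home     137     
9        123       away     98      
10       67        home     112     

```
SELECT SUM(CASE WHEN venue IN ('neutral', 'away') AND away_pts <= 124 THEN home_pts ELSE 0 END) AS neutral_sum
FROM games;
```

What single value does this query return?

443

game_id=1: ✓ → 103
game_id=2: ✗
game_id=3: ✗
game_id=4: ✗
game_id=5: ✓ → 132
game_id=6: ✓ → 85
game_id=7: ✗
game_id=8: ✗
game_id=9: ✓ → 123
game_id=10: ✗
neutral_sum = 103 + 132 + 85 + 123 = 443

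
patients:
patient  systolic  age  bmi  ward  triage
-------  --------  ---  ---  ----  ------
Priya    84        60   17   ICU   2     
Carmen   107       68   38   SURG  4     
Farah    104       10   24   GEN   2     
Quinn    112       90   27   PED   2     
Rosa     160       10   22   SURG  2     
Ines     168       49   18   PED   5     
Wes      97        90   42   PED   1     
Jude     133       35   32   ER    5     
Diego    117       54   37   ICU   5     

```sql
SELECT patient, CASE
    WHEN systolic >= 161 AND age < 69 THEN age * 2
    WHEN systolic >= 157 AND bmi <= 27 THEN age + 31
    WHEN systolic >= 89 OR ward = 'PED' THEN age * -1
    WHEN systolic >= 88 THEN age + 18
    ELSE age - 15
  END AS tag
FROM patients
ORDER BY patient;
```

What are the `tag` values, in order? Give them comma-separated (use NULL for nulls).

-68, -54, -10, 98, -35, 45, -90, 41, -90

patient=Carmen: systolic >= 89 OR ward = 'PED' → -68
patient=Diego: systolic >= 89 OR ward = 'PED' → -54
patient=Farah: systolic >= 89 OR ward = 'PED' → -10
patient=Ines: systolic >= 161 AND age < 69 → 98
patient=Jude: systolic >= 89 OR ward = 'PED' → -35
patient=Priya: ELSE → 45
patient=Quinn: systolic >= 89 OR ward = 'PED' → -90
patient=Rosa: systolic >= 157 AND bmi <= 27 → 41
patient=Wes: systolic >= 89 OR ward = 'PED' → -90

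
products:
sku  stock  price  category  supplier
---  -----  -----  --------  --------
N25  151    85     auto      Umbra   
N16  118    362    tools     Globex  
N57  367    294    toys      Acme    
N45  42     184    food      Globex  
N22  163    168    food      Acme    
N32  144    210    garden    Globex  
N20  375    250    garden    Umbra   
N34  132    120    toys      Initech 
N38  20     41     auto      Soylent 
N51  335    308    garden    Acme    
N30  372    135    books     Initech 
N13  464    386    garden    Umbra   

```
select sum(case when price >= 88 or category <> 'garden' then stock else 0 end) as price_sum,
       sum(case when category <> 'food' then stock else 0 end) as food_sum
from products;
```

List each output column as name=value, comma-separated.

price_sum=2683, food_sum=2478

[price_sum: price >= 88 or category <> 'garden']
sku=N25: ✓ → 151
sku=N16: ✓ → 118
sku=N57: ✓ → 367
sku=N45: ✓ → 42
sku=N22: ✓ → 163
sku=N32: ✓ → 144
sku=N20: ✓ → 375
sku=N34: ✓ → 132
sku=N38: ✓ → 20
sku=N51: ✓ → 335
sku=N30: ✓ → 372
sku=N13: ✓ → 464
price_sum = 151 + 118 + 367 + 42 + 163 + 144 + 375 + 132 + 20 + 335 + 372 + 464 = 2683
—
[food_sum: category <> 'food']
sku=N25: ✓ → 151
sku=N16: ✓ → 118
sku=N57: ✓ → 367
sku=N45: ✗
sku=N22: ✗
sku=N32: ✓ → 144
sku=N20: ✓ → 375
sku=N34: ✓ → 132
sku=N38: ✓ → 20
sku=N51: ✓ → 335
sku=N30: ✓ → 372
sku=N13: ✓ → 464
food_sum = 151 + 118 + 367 + 144 + 375 + 132 + 20 + 335 + 372 + 464 = 2478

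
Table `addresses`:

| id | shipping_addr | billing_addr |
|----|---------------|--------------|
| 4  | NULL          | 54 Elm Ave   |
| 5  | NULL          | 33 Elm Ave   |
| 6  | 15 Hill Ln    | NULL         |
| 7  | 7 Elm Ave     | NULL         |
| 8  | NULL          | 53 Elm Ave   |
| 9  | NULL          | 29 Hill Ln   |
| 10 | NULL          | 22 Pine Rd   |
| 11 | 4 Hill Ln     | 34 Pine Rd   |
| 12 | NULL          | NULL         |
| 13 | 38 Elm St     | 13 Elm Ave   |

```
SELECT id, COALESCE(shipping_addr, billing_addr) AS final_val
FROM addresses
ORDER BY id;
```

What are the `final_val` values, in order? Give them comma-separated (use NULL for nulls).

id=4: shipping_addr=NULL, billing_addr=54 Elm Ave → 54 Elm Ave
id=5: shipping_addr=NULL, billing_addr=33 Elm Ave → 33 Elm Ave
id=6: shipping_addr=15 Hill Ln → 15 Hill Ln
id=7: shipping_addr=7 Elm Ave → 7 Elm Ave
id=8: shipping_addr=NULL, billing_addr=53 Elm Ave → 53 Elm Ave
id=9: shipping_addr=NULL, billing_addr=29 Hill Ln → 29 Hill Ln
id=10: shipping_addr=NULL, billing_addr=22 Pine Rd → 22 Pine Rd
id=11: shipping_addr=4 Hill Ln → 4 Hill Ln
id=12: shipping_addr=NULL, billing_addr=NULL (all NULL) → NULL
id=13: shipping_addr=38 Elm St → 38 Elm St

54 Elm Ave, 33 Elm Ave, 15 Hill Ln, 7 Elm Ave, 53 Elm Ave, 29 Hill Ln, 22 Pine Rd, 4 Hill Ln, NULL, 38 Elm St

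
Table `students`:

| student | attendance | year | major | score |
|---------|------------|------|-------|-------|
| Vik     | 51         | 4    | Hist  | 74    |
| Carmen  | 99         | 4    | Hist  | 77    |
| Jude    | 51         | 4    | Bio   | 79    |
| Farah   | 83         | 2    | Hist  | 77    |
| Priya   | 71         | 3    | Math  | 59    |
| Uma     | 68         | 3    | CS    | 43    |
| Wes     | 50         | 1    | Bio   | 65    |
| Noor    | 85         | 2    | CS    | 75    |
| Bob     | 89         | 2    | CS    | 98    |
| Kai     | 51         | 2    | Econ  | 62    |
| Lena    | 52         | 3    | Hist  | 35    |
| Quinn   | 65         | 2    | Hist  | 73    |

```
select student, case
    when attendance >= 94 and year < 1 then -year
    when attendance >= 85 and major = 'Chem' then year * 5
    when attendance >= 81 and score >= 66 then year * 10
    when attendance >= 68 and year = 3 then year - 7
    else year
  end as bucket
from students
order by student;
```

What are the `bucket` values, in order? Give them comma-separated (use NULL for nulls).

student=Bob: attendance >= 81 and score >= 66 → 20
student=Carmen: attendance >= 81 and score >= 66 → 40
student=Farah: attendance >= 81 and score >= 66 → 20
student=Jude: ELSE → 4
student=Kai: ELSE → 2
student=Lena: ELSE → 3
student=Noor: attendance >= 81 and score >= 66 → 20
student=Priya: attendance >= 68 and year = 3 → -4
student=Quinn: ELSE → 2
student=Uma: attendance >= 68 and year = 3 → -4
student=Vik: ELSE → 4
student=Wes: ELSE → 1

20, 40, 20, 4, 2, 3, 20, -4, 2, -4, 4, 1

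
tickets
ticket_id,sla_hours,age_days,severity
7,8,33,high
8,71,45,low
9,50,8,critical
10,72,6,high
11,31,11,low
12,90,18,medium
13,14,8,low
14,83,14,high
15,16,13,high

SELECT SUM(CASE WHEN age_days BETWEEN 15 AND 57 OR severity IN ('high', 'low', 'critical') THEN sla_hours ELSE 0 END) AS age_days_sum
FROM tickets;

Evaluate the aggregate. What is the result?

ticket_id=7: ✓ → 8
ticket_id=8: ✓ → 71
ticket_id=9: ✓ → 50
ticket_id=10: ✓ → 72
ticket_id=11: ✓ → 31
ticket_id=12: ✓ → 90
ticket_id=13: ✓ → 14
ticket_id=14: ✓ → 83
ticket_id=15: ✓ → 16
age_days_sum = 8 + 71 + 50 + 72 + 31 + 90 + 14 + 83 + 16 = 435

435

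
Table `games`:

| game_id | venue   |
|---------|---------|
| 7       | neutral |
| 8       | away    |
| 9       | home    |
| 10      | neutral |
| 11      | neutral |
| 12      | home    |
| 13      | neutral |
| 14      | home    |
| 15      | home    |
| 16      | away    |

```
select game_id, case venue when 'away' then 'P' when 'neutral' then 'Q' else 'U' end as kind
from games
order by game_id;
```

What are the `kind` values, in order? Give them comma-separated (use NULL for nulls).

game_id=7: venue='neutral' → Q
game_id=8: venue='away' → P
game_id=9: ELSE → U
game_id=10: venue='neutral' → Q
game_id=11: venue='neutral' → Q
game_id=12: ELSE → U
game_id=13: venue='neutral' → Q
game_id=14: ELSE → U
game_id=15: ELSE → U
game_id=16: venue='away' → P

Q, P, U, Q, Q, U, Q, U, U, P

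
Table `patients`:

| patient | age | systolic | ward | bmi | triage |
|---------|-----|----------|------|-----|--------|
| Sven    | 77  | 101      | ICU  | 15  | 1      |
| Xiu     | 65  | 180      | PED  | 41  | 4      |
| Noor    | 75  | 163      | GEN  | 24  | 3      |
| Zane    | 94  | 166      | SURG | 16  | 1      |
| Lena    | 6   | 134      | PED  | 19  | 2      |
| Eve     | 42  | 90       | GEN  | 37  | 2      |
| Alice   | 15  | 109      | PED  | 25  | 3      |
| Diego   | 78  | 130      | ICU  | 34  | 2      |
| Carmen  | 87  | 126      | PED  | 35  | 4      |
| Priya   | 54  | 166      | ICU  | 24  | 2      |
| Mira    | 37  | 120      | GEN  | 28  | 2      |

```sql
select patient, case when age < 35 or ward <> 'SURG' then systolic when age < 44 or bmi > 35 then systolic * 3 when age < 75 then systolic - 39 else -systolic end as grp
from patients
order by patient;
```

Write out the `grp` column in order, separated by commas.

patient=Alice: age < 35 or ward <> 'SURG' → 109
patient=Carmen: age < 35 or ward <> 'SURG' → 126
patient=Diego: age < 35 or ward <> 'SURG' → 130
patient=Eve: age < 35 or ward <> 'SURG' → 90
patient=Lena: age < 35 or ward <> 'SURG' → 134
patient=Mira: age < 35 or ward <> 'SURG' → 120
patient=Noor: age < 35 or ward <> 'SURG' → 163
patient=Priya: age < 35 or ward <> 'SURG' → 166
patient=Sven: age < 35 or ward <> 'SURG' → 101
patient=Xiu: age < 35 or ward <> 'SURG' → 180
patient=Zane: ELSE → -166

109, 126, 130, 90, 134, 120, 163, 166, 101, 180, -166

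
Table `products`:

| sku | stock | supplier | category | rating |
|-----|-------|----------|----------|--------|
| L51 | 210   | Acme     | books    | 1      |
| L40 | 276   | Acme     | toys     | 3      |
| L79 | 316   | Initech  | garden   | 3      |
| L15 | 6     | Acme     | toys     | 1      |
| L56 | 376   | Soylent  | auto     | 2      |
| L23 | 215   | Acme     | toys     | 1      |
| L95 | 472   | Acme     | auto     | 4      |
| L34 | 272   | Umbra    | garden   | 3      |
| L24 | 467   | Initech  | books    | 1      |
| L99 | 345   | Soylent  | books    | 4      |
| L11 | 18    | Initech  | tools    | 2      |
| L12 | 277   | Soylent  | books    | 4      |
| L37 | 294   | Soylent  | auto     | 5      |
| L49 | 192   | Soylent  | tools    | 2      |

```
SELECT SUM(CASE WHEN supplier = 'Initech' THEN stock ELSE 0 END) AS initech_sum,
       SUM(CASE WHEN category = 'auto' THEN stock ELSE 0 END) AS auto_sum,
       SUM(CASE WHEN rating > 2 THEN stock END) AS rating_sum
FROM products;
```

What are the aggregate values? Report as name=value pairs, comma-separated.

initech_sum=801, auto_sum=1142, rating_sum=2252

[initech_sum: supplier = 'Initech']
sku=L51: ✗
sku=L40: ✗
sku=L79: ✓ → 316
sku=L15: ✗
sku=L56: ✗
sku=L23: ✗
sku=L95: ✗
sku=L34: ✗
sku=L24: ✓ → 467
sku=L99: ✗
sku=L11: ✓ → 18
sku=L12: ✗
sku=L37: ✗
sku=L49: ✗
initech_sum = 316 + 467 + 18 = 801
—
[auto_sum: category = 'auto']
sku=L51: ✗
sku=L40: ✗
sku=L79: ✗
sku=L15: ✗
sku=L56: ✓ → 376
sku=L23: ✗
sku=L95: ✓ → 472
sku=L34: ✗
sku=L24: ✗
sku=L99: ✗
sku=L11: ✗
sku=L12: ✗
sku=L37: ✓ → 294
sku=L49: ✗
auto_sum = 376 + 472 + 294 = 1142
—
[rating_sum: rating > 2]
sku=L51: ✗
sku=L40: ✓ → 276
sku=L79: ✓ → 316
sku=L15: ✗
sku=L56: ✗
sku=L23: ✗
sku=L95: ✓ → 472
sku=L34: ✓ → 272
sku=L24: ✗
sku=L99: ✓ → 345
sku=L11: ✗
sku=L12: ✓ → 277
sku=L37: ✓ → 294
sku=L49: ✗
rating_sum = 276 + 316 + 472 + 272 + 345 + 277 + 294 = 2252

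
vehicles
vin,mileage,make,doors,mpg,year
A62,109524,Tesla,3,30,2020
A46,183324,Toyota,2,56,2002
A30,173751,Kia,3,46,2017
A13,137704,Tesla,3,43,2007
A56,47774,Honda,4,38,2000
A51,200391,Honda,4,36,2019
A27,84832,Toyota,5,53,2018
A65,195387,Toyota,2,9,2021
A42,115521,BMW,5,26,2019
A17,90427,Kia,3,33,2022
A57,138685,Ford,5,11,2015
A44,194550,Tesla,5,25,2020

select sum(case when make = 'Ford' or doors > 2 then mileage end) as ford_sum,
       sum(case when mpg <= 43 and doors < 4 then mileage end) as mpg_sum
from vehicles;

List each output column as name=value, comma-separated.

[ford_sum: make = 'Ford' or doors > 2]
vin=A62: ✓ → 109524
vin=A46: ✗
vin=A30: ✓ → 173751
vin=A13: ✓ → 137704
vin=A56: ✓ → 47774
vin=A51: ✓ → 200391
vin=A27: ✓ → 84832
vin=A65: ✗
vin=A42: ✓ → 115521
vin=A17: ✓ → 90427
vin=A57: ✓ → 138685
vin=A44: ✓ → 194550
ford_sum = 109524 + 173751 + 137704 + 47774 + 200391 + 84832 + 115521 + 90427 + 138685 + 194550 = 1293159
—
[mpg_sum: mpg <= 43 and doors < 4]
vin=A62: ✓ → 109524
vin=A46: ✗
vin=A30: ✗
vin=A13: ✓ → 137704
vin=A56: ✗
vin=A51: ✗
vin=A27: ✗
vin=A65: ✓ → 195387
vin=A42: ✗
vin=A17: ✓ → 90427
vin=A57: ✗
vin=A44: ✗
mpg_sum = 109524 + 137704 + 195387 + 90427 = 533042

ford_sum=1293159, mpg_sum=533042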